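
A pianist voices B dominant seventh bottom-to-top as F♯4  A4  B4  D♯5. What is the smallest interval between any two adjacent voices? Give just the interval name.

Adjacent intervals: F♯4→A4 = minor third; A4→B4 = major second; B4→D♯5 = major third.
The smallest is A4 to B4, a major second (2 semitones).

M2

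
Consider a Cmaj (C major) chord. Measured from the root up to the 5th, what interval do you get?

Cmaj (C major): C E G.
So we need the interval from C up to G.
From C to G is 7 semitones, exactly the perfect fifth.

perfect 5th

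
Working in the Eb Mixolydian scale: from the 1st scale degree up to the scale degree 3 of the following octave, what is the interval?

major 10th

Eb mixolydian: Eb F G Ab Bb C Db.
That puts Eb below G.
Eb up to G spans 10 letter names and 16 semitones — a major tenth.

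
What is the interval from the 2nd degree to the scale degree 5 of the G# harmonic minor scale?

perfect 4th

Spelling the G# harmonic minor scale: G# A# B C# D# E F##.
That puts A# below D#.
Counting 4 letters and 5 half steps from A# gives a perfect fourth.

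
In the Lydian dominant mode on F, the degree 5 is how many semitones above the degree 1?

The scale is F G A B C D Eb.
F up to C is a perfect fifth — 7 semitones.

7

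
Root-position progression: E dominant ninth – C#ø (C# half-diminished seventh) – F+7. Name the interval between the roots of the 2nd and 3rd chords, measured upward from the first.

The roots are C# and F.
4 letter names make it a fourth; at 4 semitones (a half step narrower than perfect) the quality is diminished.

d4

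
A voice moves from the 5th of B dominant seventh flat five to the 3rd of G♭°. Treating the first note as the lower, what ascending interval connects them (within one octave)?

diminished 4th

B dominant seventh flat five has F as its 5th, and G♭° has B𝄫 as its 3rd.
From F to B𝄫: 4 semitones over a fourth = diminished.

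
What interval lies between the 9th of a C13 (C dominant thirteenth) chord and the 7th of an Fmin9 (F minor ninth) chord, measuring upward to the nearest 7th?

The 9th of C13 (C dominant thirteenth) is D; the 7th of Fmin9 (F minor ninth) is E♭.
2 letter names make it a second; at 1 semitone (a half step narrower than major) the quality is minor.

minor second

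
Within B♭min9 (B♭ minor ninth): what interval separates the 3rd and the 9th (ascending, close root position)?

The chord tones of B♭min9 are B♭–D♭–F–A♭–C.
That puts D♭ below C.
D♭ up to C spans 7 letter names and 11 semitones — a major seventh.

major seventh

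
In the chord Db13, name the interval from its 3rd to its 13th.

perfect eleventh

The chord tones of Db13 are Db, F, Ab, Cb, Eb, Bb.
The 3rd is F and the 13th is Bb.
From F to Bb is 17 semitones, exactly the perfect eleventh.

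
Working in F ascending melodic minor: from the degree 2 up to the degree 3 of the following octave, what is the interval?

minor ninth

The scale runs F G A♭ B♭ C D E.
So we need the interval from G up to A♭.
G up to A♭ is 13 semitones, a half step narrower than a major ninth, so the interval is minor.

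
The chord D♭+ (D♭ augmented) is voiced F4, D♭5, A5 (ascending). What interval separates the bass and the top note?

major tenth

The outer voices are F4 and A5.
Counting 10 letters and 16 half steps from F gives a major tenth.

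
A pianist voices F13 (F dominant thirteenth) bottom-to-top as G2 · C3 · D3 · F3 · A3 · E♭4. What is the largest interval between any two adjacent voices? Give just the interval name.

Adjacent intervals: G2→C3 = perfect fourth; C3→D3 = major second; D3→F3 = minor third; F3→A3 = major third; A3→E♭4 = diminished fifth.
The largest is A3 to E♭4, a diminished fifth (6 semitones).

diminished fifth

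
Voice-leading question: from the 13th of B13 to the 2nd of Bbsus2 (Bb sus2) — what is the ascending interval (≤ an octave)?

B13 has G# as its 13th, and Bbsus2 (Bb sus2) has C as its 2nd.
From G# to C: 4 semitones over a fourth = diminished.

d4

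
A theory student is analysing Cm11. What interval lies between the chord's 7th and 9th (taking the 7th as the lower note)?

C minor eleventh: C, Eb, G, Bb, D, F.
So we need the interval from Bb up to D.
Bb up to D spans 3 letter names and 4 semitones — a major third.

M3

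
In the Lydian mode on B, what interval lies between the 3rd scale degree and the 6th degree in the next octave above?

The scale runs B C# D# E# F# G# A#.
So we need the interval from D# up to G#.
Counting 11 letters and 17 half steps from D# gives a perfect eleventh.

perfect eleventh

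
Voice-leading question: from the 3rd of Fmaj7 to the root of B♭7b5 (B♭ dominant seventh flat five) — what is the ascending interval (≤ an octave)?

The 3rd of Fmaj7 is A; the root of B♭7b5 (B♭ dominant seventh flat five) is B♭.
2 letter names make it a second; at 1 semitone (a half step narrower than major) the quality is minor.

minor second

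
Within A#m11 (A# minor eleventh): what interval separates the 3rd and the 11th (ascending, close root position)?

major ninth

A#m11: A#, C#, E#, G#, B#, D#.
So we need the interval from C# up to D#.
From C# to D# is 14 semitones, exactly the major ninth.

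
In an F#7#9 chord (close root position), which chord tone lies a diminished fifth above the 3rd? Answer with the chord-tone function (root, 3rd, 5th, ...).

7th

Spelling the chord: F#-A#-C#-E-G##.
The 3rd is A#. A diminished fifth above A# is E.
E is the chord's 7th.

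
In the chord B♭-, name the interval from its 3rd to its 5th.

Spelling the chord: B♭ D♭ F.
So we need the interval from D♭ up to F.
From D♭ to F is 4 semitones, exactly the major third.

major third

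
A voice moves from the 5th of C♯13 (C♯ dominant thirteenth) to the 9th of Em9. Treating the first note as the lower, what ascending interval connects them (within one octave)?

C♯13 (C♯ dominant thirteenth) has G♯ as its 5th, and Em9 has F♯ as its 9th.
7 letter names make it a seventh; at 10 semitones (a half step narrower than major) the quality is minor.

minor 7th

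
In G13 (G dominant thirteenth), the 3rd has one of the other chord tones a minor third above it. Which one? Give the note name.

G dominant thirteenth: G-B-D-F-A-E.
The 3rd is B. A minor third above B is D.
D is the chord's 5th.

D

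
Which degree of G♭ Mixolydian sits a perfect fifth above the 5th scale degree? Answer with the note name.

The scale is G♭ A♭ B♭ C♭ D♭ E♭ F♭.
The 5th scale degree is D♭; a perfect fifth above that is A♭ — scale degree 2.

Ab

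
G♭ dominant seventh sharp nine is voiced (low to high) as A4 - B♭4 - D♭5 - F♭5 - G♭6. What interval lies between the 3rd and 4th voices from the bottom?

minor 3rd

Those voices are D♭5 and F♭5.
3 letter names make it a third; at 3 semitones (a half step narrower than major) the quality is minor.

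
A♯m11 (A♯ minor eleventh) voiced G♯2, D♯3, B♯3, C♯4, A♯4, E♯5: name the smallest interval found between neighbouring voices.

minor second

Adjacent intervals: G♯2→D♯3 = perfect fifth; D♯3→B♯3 = major sixth; B♯3→C♯4 = minor second; C♯4→A♯4 = major sixth; A♯4→E♯5 = perfect fifth.
The smallest is B♯3 to C♯4, a minor second (1 semitone).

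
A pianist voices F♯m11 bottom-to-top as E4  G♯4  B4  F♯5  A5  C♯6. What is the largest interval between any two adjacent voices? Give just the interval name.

perfect 5th

Adjacent intervals: E4→G♯4 = major third; G♯4→B4 = minor third; B4→F♯5 = perfect fifth; F♯5→A5 = minor third; A5→C♯6 = major third.
The largest is B4 to F♯5, a perfect fifth (7 semitones).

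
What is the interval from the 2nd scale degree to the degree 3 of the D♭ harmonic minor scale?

minor 2nd

The scale runs D♭ E♭ F♭ G♭ A♭ B𝄫 C.
2nd scale degree = E♭; 3rd scale degree = F♭.
E♭ up to F♭ is 1 semitone, a half step narrower than a major second, so the interval is minor.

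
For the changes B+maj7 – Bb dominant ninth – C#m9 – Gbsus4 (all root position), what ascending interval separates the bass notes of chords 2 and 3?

augmented second

The roots are Bb and C#.
Bb up to C# is 3 semitones, a half step wider than a major second, so the interval is augmented.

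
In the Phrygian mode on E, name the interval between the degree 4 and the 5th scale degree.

The scale runs E F G A B C D.
The degree 4 is A and the degree 5 is B.
Counting 2 letters and 2 half steps from A gives a major second.

M2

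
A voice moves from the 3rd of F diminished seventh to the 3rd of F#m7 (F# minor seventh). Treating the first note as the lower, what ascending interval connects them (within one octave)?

augmented 1st

The 3rd of F diminished seventh is Ab; the 3rd of F#m7 (F# minor seventh) is A.
Ab up to A is 1 semitone, a half step wider than a perfect unison, so the interval is augmented.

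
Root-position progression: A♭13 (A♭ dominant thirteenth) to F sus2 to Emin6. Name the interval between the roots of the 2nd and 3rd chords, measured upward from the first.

The roots are F and E.
From F to E is 11 semitones, exactly the major seventh.

major 7th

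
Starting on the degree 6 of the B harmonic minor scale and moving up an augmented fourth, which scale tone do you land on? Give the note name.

The scale is B C# D E F# G A#.
The degree 6 is G; an augmented fourth above that is C# — scale degree 2.

C#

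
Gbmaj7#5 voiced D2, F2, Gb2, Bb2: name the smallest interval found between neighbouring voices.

minor 2nd

Adjacent intervals: D2→F2 = minor third; F2→Gb2 = minor second; Gb2→Bb2 = major third.
The smallest is F2 to Gb2, a minor second (1 semitone).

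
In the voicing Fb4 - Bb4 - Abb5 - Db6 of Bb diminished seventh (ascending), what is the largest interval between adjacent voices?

diminished 7th

Adjacent intervals: Fb4→Bb4 = augmented fourth; Bb4→Abb5 = diminished seventh; Abb5→Db6 = augmented fourth.
The largest is Bb4 to Abb5, a diminished seventh (9 semitones).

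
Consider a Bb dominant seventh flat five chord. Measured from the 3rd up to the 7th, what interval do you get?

diminished fifth

Bb7b5: Bb D Fb Ab.
3rd = D; 7th = Ab.
From D to Ab: 6 semitones over a fifth = diminished.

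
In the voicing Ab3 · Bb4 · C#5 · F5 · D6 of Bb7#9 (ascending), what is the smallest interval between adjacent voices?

Adjacent intervals: Ab3→Bb4 = major ninth; Bb4→C#5 = augmented second; C#5→F5 = diminished fourth; F5→D6 = major sixth.
The smallest is Bb4 to C#5, an augmented second (3 semitones).

augmented second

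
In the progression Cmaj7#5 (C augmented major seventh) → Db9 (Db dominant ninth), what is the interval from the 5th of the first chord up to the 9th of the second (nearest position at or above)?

diminished sixth

Cmaj7#5 (C augmented major seventh) has G# as its 5th, and Db9 (Db dominant ninth) has Eb as its 9th.
From G# to Eb: 7 semitones over a sixth = diminished.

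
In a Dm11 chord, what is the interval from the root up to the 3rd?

Dm11 (D minor eleventh) is spelled D–F–A–C–E–G.
That puts D below F.
D up to F is 3 semitones, a half step narrower than a major third, so the interval is minor.

minor third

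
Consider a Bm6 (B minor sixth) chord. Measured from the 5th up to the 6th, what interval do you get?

B minor sixth: B D F# G#.
That puts F# below G#.
From F# to G# is 2 semitones, exactly the major second.

major second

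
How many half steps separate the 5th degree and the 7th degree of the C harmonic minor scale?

The scale is C D Eb F G Ab B.
G up to B is a major third — 4 semitones.

4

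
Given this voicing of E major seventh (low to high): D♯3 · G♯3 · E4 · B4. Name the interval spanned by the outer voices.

m13

The outer voices are D♯3 and B4.
13 letter names make it a thirteenth; at 20 semitones (a half step narrower than major) the quality is minor.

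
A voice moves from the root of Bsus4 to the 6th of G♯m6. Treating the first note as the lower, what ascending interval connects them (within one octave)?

augmented fourth

The root of Bsus4 is B; the 6th of G♯m6 is E♯.
4 letter names make it a fourth; at 6 semitones (a half step wider than perfect) the quality is augmented.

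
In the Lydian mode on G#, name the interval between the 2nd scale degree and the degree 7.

G# lydian: G# A# B# C## D# E# F##.
2nd scale degree = A#; 7th degree = F##.
A# up to F## spans 6 letter names and 9 semitones — a major sixth.

major 6th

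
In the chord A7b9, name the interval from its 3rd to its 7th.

diminished fifth

A7b9 (A dominant seventh flat nine): A–C♯–E–G–B♭.
The 3rd is C♯ and the 7th is G.
5 letter names make it a fifth; at 6 semitones (a half step narrower than perfect) the quality is diminished.
This 3–7 tritone is the characteristic tension at the heart of the dominant sound.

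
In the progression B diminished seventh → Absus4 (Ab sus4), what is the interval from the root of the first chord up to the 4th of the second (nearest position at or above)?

diminished third

B diminished seventh has B as its root, and Absus4 (Ab sus4) has Db as its 4th.
3 letter names make it a third; at 2 semitones (a whole step narrower than major) the quality is diminished.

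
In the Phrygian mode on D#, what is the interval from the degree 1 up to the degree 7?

minor seventh

D# phrygian: D# E F# G# A# B C#.
That puts D# below C#.
From D# to C#: 10 semitones over a seventh = minor.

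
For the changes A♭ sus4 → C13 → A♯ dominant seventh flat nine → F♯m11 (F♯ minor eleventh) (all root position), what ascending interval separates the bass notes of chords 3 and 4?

minor sixth

The roots are A♯ and F♯.
6 letter names make it a sixth; at 8 semitones (a half step narrower than major) the quality is minor.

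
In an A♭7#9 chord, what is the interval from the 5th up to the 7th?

A♭7#9: A♭ C E♭ G♭ B.
5th = E♭; 7th = G♭.
3 letter names make it a third; at 3 semitones (a half step narrower than major) the quality is minor.

minor third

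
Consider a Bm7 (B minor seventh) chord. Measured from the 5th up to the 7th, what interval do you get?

Spelling the chord: B, D, F#, A.
So we need the interval from F# up to A.
From F# to A: 3 semitones over a third = minor.

m3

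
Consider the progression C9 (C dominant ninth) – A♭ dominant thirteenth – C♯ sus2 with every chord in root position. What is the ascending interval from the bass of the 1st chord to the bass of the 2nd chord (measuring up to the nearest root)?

minor 6th

The roots are C and A♭.
6 letter names make it a sixth; at 8 semitones (a half step narrower than major) the quality is minor.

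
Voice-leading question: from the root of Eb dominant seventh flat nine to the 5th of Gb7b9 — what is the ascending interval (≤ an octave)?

Eb dominant seventh flat nine has Eb as its root, and Gb7b9 has Db as its 5th.
From Eb to Db: 10 semitones over a seventh = minor.

m7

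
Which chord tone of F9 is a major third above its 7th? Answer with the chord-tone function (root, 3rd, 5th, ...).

9th

Spelling the chord: F-A-C-E♭-G.
The 7th is E♭. A major third above E♭ is G.
G is the chord's 9th.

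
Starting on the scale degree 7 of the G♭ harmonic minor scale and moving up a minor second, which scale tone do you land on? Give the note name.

The scale is G♭ A♭ B𝄫 C♭ D♭ E𝄫 F.
The scale degree 7 is F; a minor second above that is G♭ — scale degree 1.

Gb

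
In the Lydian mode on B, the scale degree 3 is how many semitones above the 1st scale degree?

The scale is B C♯ D♯ E♯ F♯ G♯ A♯.
B up to D♯ is a major third — 4 semitones.

4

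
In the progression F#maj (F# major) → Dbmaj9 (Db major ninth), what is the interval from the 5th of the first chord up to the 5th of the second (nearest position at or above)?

diminished 6th

F#maj (F# major) has C# as its 5th, and Dbmaj9 (Db major ninth) has Ab as its 5th.
From C# to Ab: 7 semitones over a sixth = diminished.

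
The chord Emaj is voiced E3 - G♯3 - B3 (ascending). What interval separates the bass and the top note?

The outer voices are E3 and B3.
E up to B spans 5 letter names and 7 semitones — a perfect fifth.

P5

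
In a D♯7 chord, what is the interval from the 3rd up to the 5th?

The chord tones of D♯ dominant seventh are D♯-F𝄪-A♯-C♯.
So we need the interval from F𝄪 up to A♯.
3 letter names make it a third; at 3 semitones (a half step narrower than major) the quality is minor.

minor third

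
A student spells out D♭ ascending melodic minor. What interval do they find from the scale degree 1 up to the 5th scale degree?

perfect fifth

The scale runs D♭ E♭ F♭ G♭ A♭ B♭ C.
So we need the interval from D♭ up to A♭.
D♭ up to A♭ spans 5 letter names and 7 semitones — a perfect fifth.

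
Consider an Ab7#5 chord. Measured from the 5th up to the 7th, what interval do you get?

diminished 3rd

Ab augmented seventh is spelled Ab, C, E, Gb.
The 5th is E and the 7th is Gb.
From E to Gb: 2 semitones over a third = diminished.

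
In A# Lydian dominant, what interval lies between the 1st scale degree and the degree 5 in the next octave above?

perfect 12th

A# lydian dominant: A# B# C## D## E# F## G#.
That puts A# below E#.
Counting 12 letters and 19 half steps from A# gives a perfect twelfth.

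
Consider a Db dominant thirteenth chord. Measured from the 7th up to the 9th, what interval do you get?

major third

Db dominant thirteenth: Db-F-Ab-Cb-Eb-Bb.
The 7th is Cb and the 9th is Eb.
Cb up to Eb spans 3 letter names and 4 semitones — a major third.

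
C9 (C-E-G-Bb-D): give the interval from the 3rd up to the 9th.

minor seventh

3rd = E; 9th = D.
7 letter names make it a seventh; at 10 semitones (a half step narrower than major) the quality is minor.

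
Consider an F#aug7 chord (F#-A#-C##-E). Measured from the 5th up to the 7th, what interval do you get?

5th = C##; 7th = E.
3 letter names make it a third; at 2 semitones (a whole step narrower than major) the quality is diminished.

diminished 3rd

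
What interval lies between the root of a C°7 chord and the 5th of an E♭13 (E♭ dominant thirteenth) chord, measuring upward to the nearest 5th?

The root of C°7 is C; the 5th of E♭13 (E♭ dominant thirteenth) is B♭.
7 letter names make it a seventh; at 10 semitones (a half step narrower than major) the quality is minor.

minor seventh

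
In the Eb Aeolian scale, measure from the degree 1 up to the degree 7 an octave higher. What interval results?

minor 14th

Eb natural minor: Eb F Gb Ab Bb Cb Db.
So we need the interval from Eb up to Db.
Eb up to Db is 22 semitones, a half step narrower than a major fourteenth, so the interval is minor.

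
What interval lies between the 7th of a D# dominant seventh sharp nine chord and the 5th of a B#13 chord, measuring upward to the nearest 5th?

The 7th of D# dominant seventh sharp nine is C#; the 5th of B#13 is F##.
C# up to F## is 6 semitones, a half step wider than a perfect fourth, so the interval is augmented.

augmented fourth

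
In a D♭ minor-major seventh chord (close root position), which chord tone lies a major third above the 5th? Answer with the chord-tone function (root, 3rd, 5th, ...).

7th

D♭ minor-major seventh: D♭, F♭, A♭, C.
The 5th is A♭. A major third above A♭ is C.
C is the chord's 7th.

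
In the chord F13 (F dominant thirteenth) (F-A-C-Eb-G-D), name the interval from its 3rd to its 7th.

That puts A below Eb.
5 letter names make it a fifth; at 6 semitones (a half step narrower than perfect) the quality is diminished.

diminished fifth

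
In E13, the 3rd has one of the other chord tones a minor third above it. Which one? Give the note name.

Spelling the chord: E–G#–B–D–F#–C#.
The 3rd is G#. A minor third above G# is B.
B is the chord's 5th.

B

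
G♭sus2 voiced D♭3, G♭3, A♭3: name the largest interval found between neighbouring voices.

perfect fourth

Adjacent intervals: D♭3→G♭3 = perfect fourth; G♭3→A♭3 = major second.
The largest is D♭3 to G♭3, a perfect fourth (5 semitones).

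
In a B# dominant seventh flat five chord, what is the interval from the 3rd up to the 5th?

diminished third

Spelling the chord: B#, D##, F#, A#.
The 3rd is D## and the 5th is F#.
3 letter names make it a third; at 2 semitones (a whole step narrower than major) the quality is diminished.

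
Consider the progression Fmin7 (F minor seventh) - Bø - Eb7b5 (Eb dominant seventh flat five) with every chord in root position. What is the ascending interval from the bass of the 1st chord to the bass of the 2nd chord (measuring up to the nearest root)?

The roots are F and B.
From F to B: 6 semitones over a fourth = augmented.

augmented fourth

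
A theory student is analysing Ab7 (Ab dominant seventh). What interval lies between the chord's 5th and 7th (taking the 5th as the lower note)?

minor third

Ab7: Ab-C-Eb-Gb.
That puts Eb below Gb.
Eb up to Gb is 3 semitones, a half step narrower than a major third, so the interval is minor.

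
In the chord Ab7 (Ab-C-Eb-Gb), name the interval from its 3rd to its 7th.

That puts C below Gb.
From C to Gb: 6 semitones over a fifth = diminished.
This 3–7 tritone is the characteristic tension at the heart of the dominant sound.

diminished fifth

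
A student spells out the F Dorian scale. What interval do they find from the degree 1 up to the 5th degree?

Spelling the F Dorian scale: F G Ab Bb C D Eb.
That puts F below C.
From F to C is 7 semitones, exactly the perfect fifth.

perfect fifth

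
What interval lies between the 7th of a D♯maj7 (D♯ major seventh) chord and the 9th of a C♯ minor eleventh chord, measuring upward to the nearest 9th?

The 7th of D♯maj7 (D♯ major seventh) is C𝄪; the 9th of C♯ minor eleventh is D♯.
C𝄪 up to D♯ is 1 semitone, a half step narrower than a major second, so the interval is minor.

minor 2nd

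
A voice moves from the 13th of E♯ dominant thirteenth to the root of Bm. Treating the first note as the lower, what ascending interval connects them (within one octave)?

d7

The 13th of E♯ dominant thirteenth is C𝄪; the root of Bm is B.
From C𝄪 to B: 9 semitones over a seventh = diminished.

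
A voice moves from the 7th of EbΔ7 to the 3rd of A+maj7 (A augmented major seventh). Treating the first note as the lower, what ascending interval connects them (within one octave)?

EbΔ7 has D as its 7th, and A+maj7 (A augmented major seventh) has C# as its 3rd.
From D to C# is 11 semitones, exactly the major seventh.

major seventh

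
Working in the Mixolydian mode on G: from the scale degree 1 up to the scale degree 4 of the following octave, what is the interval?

perfect eleventh

G mixolydian: G A B C D E F.
The scale degree 1 is G and the 4th scale degree (up an octave) is C.
G up to C spans 11 letter names and 17 semitones — a perfect eleventh.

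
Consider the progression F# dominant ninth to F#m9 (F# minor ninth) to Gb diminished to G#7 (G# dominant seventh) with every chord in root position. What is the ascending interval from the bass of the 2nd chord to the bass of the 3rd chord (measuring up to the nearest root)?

diminished 2nd

The roots are F# and Gb.
2 letter names make it a second; at 0 semitones (a whole step narrower than major) the quality is diminished.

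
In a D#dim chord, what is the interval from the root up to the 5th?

Spelling the chord: D# F# A.
The root is D# and the 5th is A.
D# up to A is 6 semitones, a half step narrower than a perfect fifth, so the interval is diminished.

diminished 5th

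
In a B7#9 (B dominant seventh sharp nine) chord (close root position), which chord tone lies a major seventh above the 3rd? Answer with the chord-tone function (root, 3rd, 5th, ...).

9th

Spelling the chord: B, D#, F#, A, C##.
The 3rd is D#. A major seventh above D# is C##.
C## is the chord's 9th.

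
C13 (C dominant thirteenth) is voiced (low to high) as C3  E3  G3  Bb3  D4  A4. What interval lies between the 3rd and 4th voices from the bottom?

Those voices are G3 and Bb3.
G up to Bb is 3 semitones, a half step narrower than a major third, so the interval is minor.

minor third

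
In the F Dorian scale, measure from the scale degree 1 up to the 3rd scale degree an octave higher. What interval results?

minor tenth

Spelling the F Dorian scale: F G A♭ B♭ C D E♭.
So we need the interval from F up to A♭.
From F to A♭: 15 semitones over a tenth = minor.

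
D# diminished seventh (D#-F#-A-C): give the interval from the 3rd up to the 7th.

The 3rd is F# and the 7th is C.
From F# to C: 6 semitones over a fifth = diminished.

diminished fifth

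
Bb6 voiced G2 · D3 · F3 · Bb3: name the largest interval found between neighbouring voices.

Adjacent intervals: G2→D3 = perfect fifth; D3→F3 = minor third; F3→Bb3 = perfect fourth.
The largest is G2 to D3, a perfect fifth (7 semitones).

P5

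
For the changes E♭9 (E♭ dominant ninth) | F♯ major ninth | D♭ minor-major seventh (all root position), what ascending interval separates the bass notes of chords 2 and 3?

diminished sixth

The roots are F♯ and D♭.
6 letter names make it a sixth; at 7 semitones (a whole step narrower than major) the quality is diminished.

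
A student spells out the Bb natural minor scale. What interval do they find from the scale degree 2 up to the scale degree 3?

The scale runs Bb C Db Eb F Gb Ab.
Scale degree 2 = C; 3rd scale degree = Db.
C up to Db is 1 semitone, a half step narrower than a major second, so the interval is minor.

minor second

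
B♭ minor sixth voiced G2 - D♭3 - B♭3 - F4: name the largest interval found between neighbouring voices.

Adjacent intervals: G2→D♭3 = diminished fifth; D♭3→B♭3 = major sixth; B♭3→F4 = perfect fifth.
The largest is D♭3 to B♭3, a major sixth (9 semitones).

major 6th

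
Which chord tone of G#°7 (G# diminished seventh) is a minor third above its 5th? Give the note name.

The chord tones of G#dim7 (G# diminished seventh) are G# B D F.
The 5th is D. A minor third above D is F.
F is the chord's 7th.

F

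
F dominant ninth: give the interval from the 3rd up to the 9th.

F9 is spelled F, A, C, Eb, G.
So we need the interval from A up to G.
From A to G: 10 semitones over a seventh = minor.

minor 7th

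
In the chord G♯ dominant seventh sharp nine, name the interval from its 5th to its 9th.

G♯7#9 is spelled G♯ B♯ D♯ F♯ A𝄪.
5th = D♯; 9th = A𝄪.
From D♯ to A𝄪: 8 semitones over a fifth = augmented.

augmented 5th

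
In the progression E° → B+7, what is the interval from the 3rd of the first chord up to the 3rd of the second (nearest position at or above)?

The 3rd of E° is G; the 3rd of B+7 is D#.
From G to D#: 8 semitones over a fifth = augmented.

augmented fifth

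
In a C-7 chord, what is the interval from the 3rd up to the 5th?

C minor seventh is spelled C–E♭–G–B♭.
The 3rd is E♭ and the 5th is G.
From E♭ to G is 4 semitones, exactly the major third.

major 3rd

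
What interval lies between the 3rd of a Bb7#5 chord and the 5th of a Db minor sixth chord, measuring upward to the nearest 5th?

Bb7#5 has D as its 3rd, and Db minor sixth has Ab as its 5th.
D up to Ab is 6 semitones, a half step narrower than a perfect fifth, so the interval is diminished.

d5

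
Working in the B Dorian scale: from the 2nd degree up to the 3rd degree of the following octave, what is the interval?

m9

The scale runs B C♯ D E F♯ G♯ A.
2nd degree = C♯; scale degree 3 (up an octave) = D.
C♯ up to D is 13 semitones, a half step narrower than a major ninth, so the interval is minor.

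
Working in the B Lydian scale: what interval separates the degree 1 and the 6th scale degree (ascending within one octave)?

Spelling the B Lydian scale: B C# D# E# F# G# A#.
The degree 1 is B and the degree 6 is G#.
From B to G# is 9 semitones, exactly the major sixth.

major sixth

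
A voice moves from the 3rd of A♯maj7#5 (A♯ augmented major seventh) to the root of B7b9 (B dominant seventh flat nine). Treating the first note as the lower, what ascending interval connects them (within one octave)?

diminished seventh

The 3rd of A♯maj7#5 (A♯ augmented major seventh) is C𝄪; the root of B7b9 (B dominant seventh flat nine) is B.
From C𝄪 to B: 9 semitones over a seventh = diminished.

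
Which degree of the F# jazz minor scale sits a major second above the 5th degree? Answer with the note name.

D#

The scale is F# G# A B C# D# E#.
The 5th degree is C#; a major second above that is D# — scale degree 6.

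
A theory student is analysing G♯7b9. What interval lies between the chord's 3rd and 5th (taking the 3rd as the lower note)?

The chord tones of G♯ dominant seventh flat nine are G♯–B♯–D♯–F♯–A.
The 3rd is B♯ and the 5th is D♯.
3 letter names make it a third; at 3 semitones (a half step narrower than major) the quality is minor.

minor third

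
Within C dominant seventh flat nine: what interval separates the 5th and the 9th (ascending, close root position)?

C dominant seventh flat nine: C, E, G, Bb, Db.
The 5th is G and the 9th is Db.
From G to Db: 6 semitones over a fifth = diminished.

diminished fifth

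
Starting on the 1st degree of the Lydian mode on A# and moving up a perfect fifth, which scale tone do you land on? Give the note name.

E#

The scale is A# B# C## D## E# F## G##.
The 1st degree is A#; a perfect fifth above that is E# — scale degree 5.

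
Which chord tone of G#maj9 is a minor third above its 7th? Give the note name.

A#

G#maj9: G#–B#–D#–F##–A#.
The 7th is F##. A minor third above F## is A#.
A# is the chord's 9th.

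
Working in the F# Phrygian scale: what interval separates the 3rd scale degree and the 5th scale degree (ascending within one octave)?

Spelling the F# Phrygian scale: F# G A B C# D E.
3rd scale degree = A; 5th scale degree = C#.
From A to C# is 4 semitones, exactly the major third.

major 3rd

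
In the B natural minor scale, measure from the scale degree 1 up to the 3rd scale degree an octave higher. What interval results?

m10

B natural minor: B C# D E F# G A.
The scale degree 1 is B and the 3rd scale degree (up an octave) is D.
10 letter names make it a tenth; at 15 semitones (a half step narrower than major) the quality is minor.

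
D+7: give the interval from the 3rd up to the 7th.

Spelling the chord: D-F#-A#-C.
The 3rd is F# and the 7th is C.
F# up to C is 6 semitones, a half step narrower than a perfect fifth, so the interval is diminished.
That tritone between 3rd and 7th is what gives the dominant seventh its pull toward resolution.

diminished fifth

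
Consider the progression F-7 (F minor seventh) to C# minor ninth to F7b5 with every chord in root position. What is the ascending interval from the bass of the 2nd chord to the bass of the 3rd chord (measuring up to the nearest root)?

diminished 4th

The roots are C# and F.
From C# to F: 4 semitones over a fourth = diminished.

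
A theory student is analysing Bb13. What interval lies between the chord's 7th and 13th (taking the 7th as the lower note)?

Bb13: Bb-D-F-Ab-C-G.
The 7th is Ab and the 13th is G.
From Ab to G is 11 semitones, exactly the major seventh.

M7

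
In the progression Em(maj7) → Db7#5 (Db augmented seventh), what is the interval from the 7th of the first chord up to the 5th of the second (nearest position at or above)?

diminished fifth

Em(maj7) has D# as its 7th, and Db7#5 (Db augmented seventh) has A as its 5th.
D# up to A is 6 semitones, a half step narrower than a perfect fifth, so the interval is diminished.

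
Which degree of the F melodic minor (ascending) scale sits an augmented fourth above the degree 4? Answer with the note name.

The scale is F G Ab Bb C D E.
The degree 4 is Bb; an augmented fourth above that is E — scale degree 7.

E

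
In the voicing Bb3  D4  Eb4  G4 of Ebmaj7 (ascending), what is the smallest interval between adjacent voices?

minor 2nd

Adjacent intervals: Bb3→D4 = major third; D4→Eb4 = minor second; Eb4→G4 = major third.
The smallest is D4 to Eb4, a minor second (1 semitone).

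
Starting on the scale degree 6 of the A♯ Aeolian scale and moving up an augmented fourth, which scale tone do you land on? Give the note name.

B#

The scale is A♯ B♯ C♯ D♯ E♯ F♯ G♯.
The scale degree 6 is F♯; an augmented fourth above that is B♯ — scale degree 2.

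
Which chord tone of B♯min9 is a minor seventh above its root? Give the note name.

A#

The chord tones of B♯min9 (B♯ minor ninth) are B♯–D♯–F𝄪–A♯–C𝄪.
The root is B♯. A minor seventh above B♯ is A♯.
A♯ is the chord's 7th.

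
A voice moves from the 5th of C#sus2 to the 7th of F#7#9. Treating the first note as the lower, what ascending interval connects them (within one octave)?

minor sixth

C#sus2 has G# as its 5th, and F#7#9 has E as its 7th.
6 letter names make it a sixth; at 8 semitones (a half step narrower than major) the quality is minor.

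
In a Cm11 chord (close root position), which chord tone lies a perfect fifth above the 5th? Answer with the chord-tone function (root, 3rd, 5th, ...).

The chord tones of Cm11 are C-Eb-G-Bb-D-F.
The 5th is G. A perfect fifth above G is D.
D is the chord's 9th.

9th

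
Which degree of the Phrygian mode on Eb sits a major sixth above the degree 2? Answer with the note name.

The scale is Eb Fb Gb Ab Bb Cb Db.
The degree 2 is Fb; a major sixth above that is Db — scale degree 7.

Db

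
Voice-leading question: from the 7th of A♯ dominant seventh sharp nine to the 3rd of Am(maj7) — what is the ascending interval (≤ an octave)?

A♯ dominant seventh sharp nine has G♯ as its 7th, and Am(maj7) has C as its 3rd.
G♯ up to C is 4 semitones, a half step narrower than a perfect fourth, so the interval is diminished.

d4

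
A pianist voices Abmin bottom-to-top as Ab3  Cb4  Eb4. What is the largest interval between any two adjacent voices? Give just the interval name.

major third

Adjacent intervals: Ab3→Cb4 = minor third; Cb4→Eb4 = major third.
The largest is Cb4 to Eb4, a major third (4 semitones).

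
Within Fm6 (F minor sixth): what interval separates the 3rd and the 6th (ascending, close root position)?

augmented fourth

Fmin6 (F minor sixth): F–A♭–C–D.
So we need the interval from A♭ up to D.
A♭ up to D is 6 semitones, a half step wider than a perfect fourth, so the interval is augmented.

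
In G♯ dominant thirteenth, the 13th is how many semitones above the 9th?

7

G♯ dominant thirteenth: G♯ B♯ D♯ F♯ A♯ E♯.
A♯ to E♯ is a perfect fifth: 7 semitones.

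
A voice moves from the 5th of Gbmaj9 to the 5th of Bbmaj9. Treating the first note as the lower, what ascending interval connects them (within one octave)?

major third

Gbmaj9 has Db as its 5th, and Bbmaj9 has F as its 5th.
Counting 3 letters and 4 half steps from Db gives a major third.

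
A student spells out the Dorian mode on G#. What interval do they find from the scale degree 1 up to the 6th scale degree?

G# dorian: G# A# B C# D# E# F#.
So we need the interval from G# up to E#.
Counting 6 letters and 9 half steps from G# gives a major sixth.

major sixth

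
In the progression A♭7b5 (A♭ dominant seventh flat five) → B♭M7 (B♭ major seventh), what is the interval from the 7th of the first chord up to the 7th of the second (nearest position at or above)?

The 7th of A♭7b5 (A♭ dominant seventh flat five) is G♭; the 7th of B♭M7 (B♭ major seventh) is A.
G♭ up to A is 3 semitones, a half step wider than a major second, so the interval is augmented.

augmented second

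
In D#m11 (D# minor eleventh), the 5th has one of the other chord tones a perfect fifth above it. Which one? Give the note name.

D#m11 (D# minor eleventh) is spelled D#–F#–A#–C#–E#–G#.
The 5th is A#. A perfect fifth above A# is E#.
E# is the chord's 9th.

E#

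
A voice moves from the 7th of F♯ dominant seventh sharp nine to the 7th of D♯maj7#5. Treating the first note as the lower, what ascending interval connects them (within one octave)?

F♯ dominant seventh sharp nine has E as its 7th, and D♯maj7#5 has C𝄪 as its 7th.
E up to C𝄪 is 10 semitones, a half step wider than a major sixth, so the interval is augmented.

A6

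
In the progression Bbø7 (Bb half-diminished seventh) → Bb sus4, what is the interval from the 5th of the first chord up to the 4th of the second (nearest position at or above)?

Bbø7 (Bb half-diminished seventh) has Fb as its 5th, and Bb sus4 has Eb as its 4th.
Fb up to Eb spans 7 letter names and 11 semitones — a major seventh.

major seventh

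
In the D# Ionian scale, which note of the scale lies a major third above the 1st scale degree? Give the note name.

F##

The scale is D# E# F## G# A# B# C##.
The 1st scale degree is D#; a major third above that is F## — scale degree 3.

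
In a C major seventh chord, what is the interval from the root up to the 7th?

major seventh

Spelling the chord: C, E, G, B.
That puts C below B.
C up to B spans 7 letter names and 11 semitones — a major seventh.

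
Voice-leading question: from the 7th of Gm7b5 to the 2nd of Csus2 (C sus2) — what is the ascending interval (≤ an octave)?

major sixth

Gm7b5 has F as its 7th, and Csus2 (C sus2) has D as its 2nd.
F up to D spans 6 letter names and 9 semitones — a major sixth.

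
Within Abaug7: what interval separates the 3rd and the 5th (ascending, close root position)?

The chord tones of Ab augmented seventh are Ab C E Gb.
The 3rd is C and the 5th is E.
From C to E is 4 semitones, exactly the major third.

M3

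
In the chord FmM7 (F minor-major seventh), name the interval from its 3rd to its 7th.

augmented 5th

The chord tones of Fm(maj7) (F minor-major seventh) are F–Ab–C–E.
So we need the interval from Ab up to E.
5 letter names make it a fifth; at 8 semitones (a half step wider than perfect) the quality is augmented.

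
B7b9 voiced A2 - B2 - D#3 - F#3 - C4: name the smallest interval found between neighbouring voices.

Adjacent intervals: A2→B2 = major second; B2→D#3 = major third; D#3→F#3 = minor third; F#3→C4 = diminished fifth.
The smallest is A2 to B2, a major second (2 semitones).

major second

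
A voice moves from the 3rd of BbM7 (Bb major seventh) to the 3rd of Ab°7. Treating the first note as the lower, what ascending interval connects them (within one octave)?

d7

The 3rd of BbM7 (Bb major seventh) is D; the 3rd of Ab°7 is Cb.
From D to Cb: 9 semitones over a seventh = diminished.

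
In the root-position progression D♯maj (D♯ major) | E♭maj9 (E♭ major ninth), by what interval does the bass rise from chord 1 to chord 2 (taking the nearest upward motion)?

The roots are D♯ and E♭.
From D♯ to E♭: 0 semitones over a second = diminished.

d2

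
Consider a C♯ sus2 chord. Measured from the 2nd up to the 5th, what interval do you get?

C♯sus2 is spelled C♯-D♯-G♯.
The 2nd is D♯ and the 5th is G♯.
Counting 4 letters and 5 half steps from D♯ gives a perfect fourth.

perfect fourth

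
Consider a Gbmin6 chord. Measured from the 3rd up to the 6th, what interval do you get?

Spelling the chord: Gb-Bbb-Db-Eb.
So we need the interval from Bbb up to Eb.
From Bbb to Eb: 6 semitones over a fourth = augmented.

augmented fourth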